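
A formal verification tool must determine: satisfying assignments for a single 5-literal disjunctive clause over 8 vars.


Step 1: Total=2^8=256
Step 2: Unsat when all 5 false: 2^3=8
Step 3: Sat=256-8=248

248


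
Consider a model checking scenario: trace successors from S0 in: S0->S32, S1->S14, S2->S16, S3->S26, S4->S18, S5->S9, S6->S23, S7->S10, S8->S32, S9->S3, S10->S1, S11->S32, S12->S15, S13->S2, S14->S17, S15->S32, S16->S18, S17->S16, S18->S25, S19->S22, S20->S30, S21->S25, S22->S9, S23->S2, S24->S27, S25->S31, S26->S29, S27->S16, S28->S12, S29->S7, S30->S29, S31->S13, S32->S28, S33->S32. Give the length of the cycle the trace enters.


Trace from S0 until a state repeats:
  S0 -> S32 -> S28 -> S12 -> S15 -> S32
S32 first seen at step 1, revisited at step 5.
Cycle length = 5 - 1 = 4

4


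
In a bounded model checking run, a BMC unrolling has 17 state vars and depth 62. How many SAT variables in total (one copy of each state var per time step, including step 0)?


BMC unrolls to depth k, creating one copy of each state var for steps 0..k.
Step count = 62 + 1 = 63 (steps 0 through 62)
Vars per step = 17
Total = 17 * 63 = 1071

1071


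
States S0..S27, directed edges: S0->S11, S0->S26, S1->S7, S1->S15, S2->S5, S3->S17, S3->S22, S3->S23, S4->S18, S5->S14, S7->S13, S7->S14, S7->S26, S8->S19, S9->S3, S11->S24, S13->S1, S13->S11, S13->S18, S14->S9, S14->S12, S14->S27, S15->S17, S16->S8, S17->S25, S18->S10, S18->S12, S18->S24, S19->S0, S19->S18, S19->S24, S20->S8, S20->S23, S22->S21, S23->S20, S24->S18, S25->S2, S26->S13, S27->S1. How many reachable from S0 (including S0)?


BFS from S0:
  layer 0: {S0}
  layer 1: {S11, S26}
  layer 2: {S13, S24}
  layer 3: {S1, S18}
  layer 4: {S7, S10, S12, S15}
  layer 5: {S14, S17}
  layer 6: {S9, S25, S27}
  layer 7: {S2, S3}
  layer 8: {S5, S22, S23}
  layer 9: {S20, S21}
  layer 10: {S8}
  layer 11: {S19}
Reachable set: {S0, S1, S2, S3, S5, S7, S8, S9, S10, S11, S12, S13, S14, S15, S17, S18, S19, S20, S21, S22, S23, S24, S25, S26, S27}
Count = 25

25


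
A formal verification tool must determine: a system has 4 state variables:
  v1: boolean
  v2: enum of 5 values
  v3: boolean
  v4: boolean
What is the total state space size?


State space = product of domain sizes of all variables.
Domain sizes:
  v1 (boolean): 2
  v2 (enum of 5 values): 5
  v3 (boolean): 2
  v4 (boolean): 2
Product = 2 * 5 * 2 * 2 = 40

40


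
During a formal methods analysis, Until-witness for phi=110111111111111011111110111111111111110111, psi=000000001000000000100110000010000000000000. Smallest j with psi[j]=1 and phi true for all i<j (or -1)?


(phi U psi) at 0: need smallest j with psi[j]=1 and phi[i]=1 for all i in [0,j).
Scan from step 0:
  step 0: phi=1, psi=0 -> continue
  step 1: phi=1, psi=0 -> continue
  step 2: phi=0 -> phi-prefix broken from here
  step 8: psi=1 but phi already failed -> not a witness
  step 18: psi=1 but phi already failed -> not a witness
  step 21: psi=1 but phi already failed -> not a witness
  step 22: psi=1 but phi already failed -> not a witness
  step 28: psi=1 but phi already failed -> not a witness
  end of trace: no witness -> -1
Witness step = -1

-1


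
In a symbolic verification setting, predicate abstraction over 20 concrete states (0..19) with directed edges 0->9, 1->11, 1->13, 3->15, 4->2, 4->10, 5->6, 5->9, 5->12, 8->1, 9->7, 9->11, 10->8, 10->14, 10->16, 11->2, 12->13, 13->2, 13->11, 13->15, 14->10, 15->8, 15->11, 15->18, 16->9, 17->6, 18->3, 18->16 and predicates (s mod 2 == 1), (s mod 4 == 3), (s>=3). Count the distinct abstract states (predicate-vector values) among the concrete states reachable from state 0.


BFS from 0:
Concrete reachable: {0, 2, 7, 9, 11}
Abstract via predicates (s mod 2 == 1), (s mod 4 == 3), (s>=3):
  (0,0,0) <- {0, 2}
  (1,0,1) <- {9}
  (1,1,1) <- {7, 11}
Distinct abstract states = 3

3


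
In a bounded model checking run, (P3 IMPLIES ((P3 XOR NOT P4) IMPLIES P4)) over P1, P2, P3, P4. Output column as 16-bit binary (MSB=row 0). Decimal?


Formula: (P3 IMPLIES ((P3 XOR NOT P4) IMPLIES P4)) over P1, P2, P3, P4 (16 rows)
Evaluate each row (bits = P1,P2,P3,P4, MSB first):
  row 0 [0000]: (0 IMPLIES ((0 XOR NOT 0) IMPLIES 0)) -> 1
  row 1 [0001]: (0 IMPLIES ((0 XOR NOT 1) IMPLIES 1)) -> 1
  row 2 [0010]: (1 IMPLIES ((1 XOR NOT 0) IMPLIES 0)) -> 1
  row 3 [0011]: (1 IMPLIES ((1 XOR NOT 1) IMPLIES 1)) -> 1
  row 4 [0100]: (0 IMPLIES ((0 XOR NOT 0) IMPLIES 0)) -> 1
  row 5 [0101]: (0 IMPLIES ((0 XOR NOT 1) IMPLIES 1)) -> 1
  row 6 [0110]: (1 IMPLIES ((1 XOR NOT 0) IMPLIES 0)) -> 1
  row 7 [0111]: (1 IMPLIES ((1 XOR NOT 1) IMPLIES 1)) -> 1
  row 8 [1000]: (0 IMPLIES ((0 XOR NOT 0) IMPLIES 0)) -> 1
  row 9 [1001]: (0 IMPLIES ((0 XOR NOT 1) IMPLIES 1)) -> 1
  row 10 [1010]: (1 IMPLIES ((1 XOR NOT 0) IMPLIES 0)) -> 1
  row 11 [1011]: (1 IMPLIES ((1 XOR NOT 1) IMPLIES 1)) -> 1
  row 12 [1100]: (0 IMPLIES ((0 XOR NOT 0) IMPLIES 0)) -> 1
  row 13 [1101]: (0 IMPLIES ((0 XOR NOT 1) IMPLIES 1)) -> 1
  row 14 [1110]: (1 IMPLIES ((1 XOR NOT 0) IMPLIES 0)) -> 1
  row 15 [1111]: (1 IMPLIES ((1 XOR NOT 1) IMPLIES 1)) -> 1
Full result column, 4 rows per line (P1,P2 fixed per line; P3,P4 runs 00..11 left to right):
  rows 0-3 [P1,P2=00]: 1111  = hex F
  rows 4-7 [P1,P2=01]: 1111  = hex F
  rows 8-11 [P1,P2=10]: 1111  = hex F
  rows 12-15 [P1,P2=11]: 1111  = hex F
Output column (row 0 .. row 15) = 1111111111111111
Output column grouped in 4s = 1111 1111 1111 1111 = 0xFFFF
Convert to decimal digit by digit (value = value*16 + digit):
  F -> 15
  15*16 + 15 (F) = 255
  255*16 + 15 (F) = 4095
  4095*16 + 15 (F) = 65535
Decimal = 65535

65535


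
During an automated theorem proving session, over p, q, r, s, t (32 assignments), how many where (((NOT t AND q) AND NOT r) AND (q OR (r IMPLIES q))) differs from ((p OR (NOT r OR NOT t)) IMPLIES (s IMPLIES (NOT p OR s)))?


F1 = (((NOT t AND q) AND NOT r) AND (q OR (r IMPLIES q)))
F2 = ((p OR (NOT r OR NOT t)) IMPLIES (s IMPLIES (NOT p OR s)))
Evaluate both on each of 32 rows (bits = p,q,r,s,t):
  row 0 [00000]: F1=0 F2=1 (differ) -> 1
  row 1 [00001]: F1=0 F2=1 (differ) -> 1
  row 2 [00010]: F1=0 F2=1 (differ) -> 1
  row 3 [00011]: F1=0 F2=1 (differ) -> 1
  row 4 [00100]: F1=0 F2=1 (differ) -> 1
  row 5 [00101]: F1=0 F2=1 (differ) -> 1
  row 6 [00110]: F1=0 F2=1 (differ) -> 1
  row 7 [00111]: F1=0 F2=1 (differ) -> 1
  row 8 [01000]: F1=1 F2=1 -> 0
  row 9 [01001]: F1=0 F2=1 (differ) -> 1
  row 10 [01010]: F1=1 F2=1 -> 0
  row 11 [01011]: F1=0 F2=1 (differ) -> 1
  row 12 [01100]: F1=0 F2=1 (differ) -> 1
  row 13 [01101]: F1=0 F2=1 (differ) -> 1
  row 14 [01110]: F1=0 F2=1 (differ) -> 1
  row 15 [01111]: F1=0 F2=1 (differ) -> 1
  row 16 [10000]: F1=0 F2=1 (differ) -> 1
  row 17 [10001]: F1=0 F2=1 (differ) -> 1
  row 18 [10010]: F1=0 F2=1 (differ) -> 1
  row 19 [10011]: F1=0 F2=1 (differ) -> 1
  row 20 [10100]: F1=0 F2=1 (differ) -> 1
  row 21 [10101]: F1=0 F2=1 (differ) -> 1
  row 22 [10110]: F1=0 F2=1 (differ) -> 1
  row 23 [10111]: F1=0 F2=1 (differ) -> 1
  row 24 [11000]: F1=1 F2=1 -> 0
  row 25 [11001]: F1=0 F2=1 (differ) -> 1
  row 26 [11010]: F1=1 F2=1 -> 0
  row 27 [11011]: F1=0 F2=1 (differ) -> 1
  row 28 [11100]: F1=0 F2=1 (differ) -> 1
  row 29 [11101]: F1=0 F2=1 (differ) -> 1
  row 30 [11110]: F1=0 F2=1 (differ) -> 1
  row 31 [11111]: F1=0 F2=1 (differ) -> 1
Full result column, 8 rows per line (p,q fixed per line; r,s,t runs 000..111 left to right):
  rows 0-7 [p,q=00]: 11111111  (ones: 8)
  rows 8-15 [p,q=01]: 01011111  (ones: 6)
  rows 16-23 [p,q=10]: 11111111  (ones: 8)
  rows 24-31 [p,q=11]: 01011111  (ones: 6)
Disagreements = 8+6+8+6 = 28

28


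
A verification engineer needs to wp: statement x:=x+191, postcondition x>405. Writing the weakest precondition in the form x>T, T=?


Formula: wp(x:=E, P) = P[E/x] (substitute E for x in postcondition)
Step 1: Postcondition: x>405
Step 2: Substitute x+191 for x: x+191>405
Step 3: Solve for x: x > 405-191 = 214

214


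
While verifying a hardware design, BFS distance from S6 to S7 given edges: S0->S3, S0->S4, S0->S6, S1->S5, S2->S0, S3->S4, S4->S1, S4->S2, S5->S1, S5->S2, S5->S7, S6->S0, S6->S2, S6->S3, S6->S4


BFS layer-by-layer from S6:
  dist 0: {S6}
  dist 1: {S0, S2, S3, S4}
  dist 2: {S1}
  dist 3: {S5}
  dist 4: {S7}
  -> S7 reached at distance 4
Shortest path length = 4

4


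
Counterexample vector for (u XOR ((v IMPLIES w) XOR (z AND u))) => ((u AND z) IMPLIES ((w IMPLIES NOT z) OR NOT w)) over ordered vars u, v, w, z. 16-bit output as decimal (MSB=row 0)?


F1 = (u XOR ((v IMPLIES w) XOR (z AND u)))
F2 = ((u AND z) IMPLIES ((w IMPLIES NOT z) OR NOT w))
Counterexample to F1=>F2 is where F1=1 and F2=0.
Evaluate each row (bits = u,v,w,z, MSB first):
  row 0 [0000]: F1=1 F2=1 -> F1&~F2 -> 0
  row 1 [0001]: F1=1 F2=1 -> F1&~F2 -> 0
  row 2 [0010]: F1=1 F2=1 -> F1&~F2 -> 0
  row 3 [0011]: F1=1 F2=1 -> F1&~F2 -> 0
  row 4 [0100]: F1=0 F2=1 -> F1&~F2 -> 0
  row 5 [0101]: F1=0 F2=1 -> F1&~F2 -> 0
  row 6 [0110]: F1=1 F2=1 -> F1&~F2 -> 0
  row 7 [0111]: F1=1 F2=1 -> F1&~F2 -> 0
  row 8 [1000]: F1=0 F2=1 -> F1&~F2 -> 0
  row 9 [1001]: F1=1 F2=1 -> F1&~F2 -> 0
  row 10 [1010]: F1=0 F2=1 -> F1&~F2 -> 0
  row 11 [1011]: F1=1 F2=0 -> F1&~F2 -> 1
  row 12 [1100]: F1=1 F2=1 -> F1&~F2 -> 0
  row 13 [1101]: F1=0 F2=1 -> F1&~F2 -> 0
  row 14 [1110]: F1=0 F2=1 -> F1&~F2 -> 0
  row 15 [1111]: F1=1 F2=0 -> F1&~F2 -> 1
Full result column, 4 rows per line (u,v fixed per line; w,z runs 00..11 left to right):
  rows 0-3 [u,v=00]: 0000  = hex 0
  rows 4-7 [u,v=01]: 0000  = hex 0
  rows 8-11 [u,v=10]: 0001  = hex 1
  rows 12-15 [u,v=11]: 0001  = hex 1
Counterexample vector (row 0 .. row 15) = 0000000000010001
Output column grouped in 4s = 0000 0000 0001 0001 = 0x0011
Convert to decimal digit by digit (value = value*16 + digit):
  0 -> 0
  0*16 + 0 = 0
  0*16 + 1 = 1
  1*16 + 1 = 17
Decimal = 17

17


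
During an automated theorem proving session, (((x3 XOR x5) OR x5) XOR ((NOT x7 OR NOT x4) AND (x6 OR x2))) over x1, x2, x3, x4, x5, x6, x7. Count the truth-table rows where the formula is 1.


Formula: (((x3 XOR x5) OR x5) XOR ((NOT x7 OR NOT x4) AND (x6 OR x2))) over 7 vars (128 rows)
Evaluate each row (x1, x2, x3, x4, x5, x6, x7 as bits, MSB first):
  row 0 [0000000]: (((0 XOR 0) OR 0) XOR ((NOT 0 OR NOT 0) AND (0 OR 0))) -> 0
  row 1 [0000001]: (((0 XOR 0) OR 0) XOR ((NOT 1 OR NOT 0) AND (0 OR 0))) -> 0
  row 2 [0000010]: (((0 XOR 0) OR 0) XOR ((NOT 0 OR NOT 0) AND (1 OR 0))) -> 1
  row 3 [0000011]: (((0 XOR 0) OR 0) XOR ((NOT 1 OR NOT 0) AND (1 OR 0))) -> 1
  row 4 [0000100]: (((0 XOR 1) OR 1) XOR ((NOT 0 OR NOT 0) AND (0 OR 0))) -> 1
  (every remaining row is evaluated the same way; all 128 results are listed next)
Full result column, 8 rows per line (x1,x2,x3,x4 fixed per line; x5,x6,x7 runs 000..111 left to right):
  rows 0-7 [x1,x2,x3,x4=0000]: 00111100  (ones: 4)
  rows 8-15 [x1,x2,x3,x4=0001]: 00101101  (ones: 4)
  rows 16-23 [x1,x2,x3,x4=0010]: 11001100  (ones: 4)
  rows 24-31 [x1,x2,x3,x4=0011]: 11011101  (ones: 6)
  rows 32-39 [x1,x2,x3,x4=0100]: 11110000  (ones: 4)
  rows 40-47 [x1,x2,x3,x4=0101]: 10100101  (ones: 4)
  rows 48-55 [x1,x2,x3,x4=0110]: 00000000  (ones: 0)
  rows 56-63 [x1,x2,x3,x4=0111]: 01010101  (ones: 4)
  rows 64-71 [x1,x2,x3,x4=1000]: 00111100  (ones: 4)
  rows 72-79 [x1,x2,x3,x4=1001]: 00101101  (ones: 4)
  rows 80-87 [x1,x2,x3,x4=1010]: 11001100  (ones: 4)
  rows 88-95 [x1,x2,x3,x4=1011]: 11011101  (ones: 6)
  rows 96-103 [x1,x2,x3,x4=1100]: 11110000  (ones: 4)
  rows 104-111 [x1,x2,x3,x4=1101]: 10100101  (ones: 4)
  rows 112-119 [x1,x2,x3,x4=1110]: 00000000  (ones: 0)
  rows 120-127 [x1,x2,x3,x4=1111]: 01010101  (ones: 4)
Count of 1-rows = 4+4+4+6+4+4+0+4+4+4+4+6+4+4+0+4 = 60

60


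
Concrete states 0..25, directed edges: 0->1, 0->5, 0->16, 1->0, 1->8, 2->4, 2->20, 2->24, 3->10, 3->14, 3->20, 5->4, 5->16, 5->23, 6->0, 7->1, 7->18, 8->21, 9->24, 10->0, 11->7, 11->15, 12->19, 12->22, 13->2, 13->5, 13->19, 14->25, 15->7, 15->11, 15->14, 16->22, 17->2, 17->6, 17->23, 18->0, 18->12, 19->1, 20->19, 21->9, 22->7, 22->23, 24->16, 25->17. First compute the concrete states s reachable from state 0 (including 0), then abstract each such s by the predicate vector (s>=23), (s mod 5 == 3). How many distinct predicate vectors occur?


BFS from 0:
Concrete reachable: {0, 1, 4, 5, 7, 8, 9, 12, 16, 18, 19, 21, 22, 23, 24}
Abstract via predicates (s>=23), (s mod 5 == 3):
  (0,0) <- {0, 1, 4, 5, 7, 9, 12, 16, 19, 21, 22}
  (0,1) <- {8, 18}
  (1,0) <- {24}
  (1,1) <- {23}
Distinct abstract states = 4

4


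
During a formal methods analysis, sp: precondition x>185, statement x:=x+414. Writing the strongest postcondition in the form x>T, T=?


Formula: sp(P, x:=E) = exists old_x. (x = E[old_x/x]) AND P[old_x/x] (old_x is the value of x before the assignment; eliminate old_x by solving x = E[old_x/x] for old_x)
Step 1: Precondition P: x>185, i.e. old_x > 185
Step 2: Assignment gives x = old_x + 414, so old_x = x - 414
Step 3: Substitute into P: x - 414 > 185
Step 4: Simplify: x > 185+414 = 599

599


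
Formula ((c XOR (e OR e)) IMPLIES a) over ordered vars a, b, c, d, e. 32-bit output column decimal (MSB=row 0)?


Formula: ((c XOR (e OR e)) IMPLIES a) over a, b, c, d, e (32 rows)
Evaluate each row (bits = a,b,c,d,e, MSB first):
  row 0 [00000]: ((0 XOR (0 OR 0)) IMPLIES 0) -> 1
  row 1 [00001]: ((0 XOR (1 OR 1)) IMPLIES 0) -> 0
  row 2 [00010]: ((0 XOR (0 OR 0)) IMPLIES 0) -> 1
  row 3 [00011]: ((0 XOR (1 OR 1)) IMPLIES 0) -> 0
  row 4 [00100]: ((1 XOR (0 OR 0)) IMPLIES 0) -> 0
  row 5 [00101]: ((1 XOR (1 OR 1)) IMPLIES 0) -> 1
  row 6 [00110]: ((1 XOR (0 OR 0)) IMPLIES 0) -> 0
  row 7 [00111]: ((1 XOR (1 OR 1)) IMPLIES 0) -> 1
  row 8 [01000]: ((0 XOR (0 OR 0)) IMPLIES 0) -> 1
  row 9 [01001]: ((0 XOR (1 OR 1)) IMPLIES 0) -> 0
  row 10 [01010]: ((0 XOR (0 OR 0)) IMPLIES 0) -> 1
  row 11 [01011]: ((0 XOR (1 OR 1)) IMPLIES 0) -> 0
  row 12 [01100]: ((1 XOR (0 OR 0)) IMPLIES 0) -> 0
  row 13 [01101]: ((1 XOR (1 OR 1)) IMPLIES 0) -> 1
  row 14 [01110]: ((1 XOR (0 OR 0)) IMPLIES 0) -> 0
  row 15 [01111]: ((1 XOR (1 OR 1)) IMPLIES 0) -> 1
  row 16 [10000]: ((0 XOR (0 OR 0)) IMPLIES 1) -> 1
  row 17 [10001]: ((0 XOR (1 OR 1)) IMPLIES 1) -> 1
  row 18 [10010]: ((0 XOR (0 OR 0)) IMPLIES 1) -> 1
  row 19 [10011]: ((0 XOR (1 OR 1)) IMPLIES 1) -> 1
  row 20 [10100]: ((1 XOR (0 OR 0)) IMPLIES 1) -> 1
  row 21 [10101]: ((1 XOR (1 OR 1)) IMPLIES 1) -> 1
  row 22 [10110]: ((1 XOR (0 OR 0)) IMPLIES 1) -> 1
  row 23 [10111]: ((1 XOR (1 OR 1)) IMPLIES 1) -> 1
  row 24 [11000]: ((0 XOR (0 OR 0)) IMPLIES 1) -> 1
  row 25 [11001]: ((0 XOR (1 OR 1)) IMPLIES 1) -> 1
  row 26 [11010]: ((0 XOR (0 OR 0)) IMPLIES 1) -> 1
  row 27 [11011]: ((0 XOR (1 OR 1)) IMPLIES 1) -> 1
  row 28 [11100]: ((1 XOR (0 OR 0)) IMPLIES 1) -> 1
  row 29 [11101]: ((1 XOR (1 OR 1)) IMPLIES 1) -> 1
  row 30 [11110]: ((1 XOR (0 OR 0)) IMPLIES 1) -> 1
  row 31 [11111]: ((1 XOR (1 OR 1)) IMPLIES 1) -> 1
Full result column, 4 rows per line (a,b,c fixed per line; d,e runs 00..11 left to right):
  rows 0-3 [a,b,c=000]: 1010  = hex A
  rows 4-7 [a,b,c=001]: 0101  = hex 5
  rows 8-11 [a,b,c=010]: 1010  = hex A
  rows 12-15 [a,b,c=011]: 0101  = hex 5
  rows 16-19 [a,b,c=100]: 1111  = hex F
  rows 20-23 [a,b,c=101]: 1111  = hex F
  rows 24-27 [a,b,c=110]: 1111  = hex F
  rows 28-31 [a,b,c=111]: 1111  = hex F
Output column (row 0 .. row 31) = 10100101101001011111111111111111
Output column grouped in 4s = 1010 0101 1010 0101 1111 1111 1111 1111 = 0xA5A5FFFF
Convert to decimal digit by digit (value = value*16 + digit):
  A -> 10
  10*16 + 5 = 165
  165*16 + 10 (A) = 2650
  2650*16 + 5 = 42405
  42405*16 + 15 (F) = 678495
  678495*16 + 15 (F) = 10855935
  10855935*16 + 15 (F) = 173694975
  173694975*16 + 15 (F) = 2779119615
Decimal = 2779119615

2779119615


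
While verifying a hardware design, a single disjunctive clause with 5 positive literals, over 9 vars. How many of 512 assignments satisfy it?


Step 1: Total=2^9=512
Step 2: Unsat when all 5 false: 2^4=16
Step 3: Sat=512-16=496

496


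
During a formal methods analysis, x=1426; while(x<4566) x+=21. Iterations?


Step 1: x goes from 1426 toward 4566 by 21; the body runs while x<4566, so iterations = ceil((bound-start)/step)
Step 2: Distance=3140
Step 3: ceil(3140/21)=150

150


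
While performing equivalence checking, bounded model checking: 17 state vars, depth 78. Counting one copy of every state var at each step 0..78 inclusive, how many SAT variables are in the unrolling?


BMC unrolls to depth k, creating one copy of each state var for steps 0..k.
Step count = 78 + 1 = 79 (steps 0 through 78)
Vars per step = 17
Total = 17 * 79 = 1343

1343


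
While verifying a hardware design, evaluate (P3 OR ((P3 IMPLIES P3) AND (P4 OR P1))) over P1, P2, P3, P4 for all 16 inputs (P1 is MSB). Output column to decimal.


Formula: (P3 OR ((P3 IMPLIES P3) AND (P4 OR P1))) over P1, P2, P3, P4 (16 rows)
Evaluate each row (bits = P1,P2,P3,P4, MSB first):
  row 0 [0000]: (0 OR ((0 IMPLIES 0) AND (0 OR 0))) -> 0
  row 1 [0001]: (0 OR ((0 IMPLIES 0) AND (1 OR 0))) -> 1
  row 2 [0010]: (1 OR ((1 IMPLIES 1) AND (0 OR 0))) -> 1
  row 3 [0011]: (1 OR ((1 IMPLIES 1) AND (1 OR 0))) -> 1
  row 4 [0100]: (0 OR ((0 IMPLIES 0) AND (0 OR 0))) -> 0
  row 5 [0101]: (0 OR ((0 IMPLIES 0) AND (1 OR 0))) -> 1
  row 6 [0110]: (1 OR ((1 IMPLIES 1) AND (0 OR 0))) -> 1
  row 7 [0111]: (1 OR ((1 IMPLIES 1) AND (1 OR 0))) -> 1
  row 8 [1000]: (0 OR ((0 IMPLIES 0) AND (0 OR 1))) -> 1
  row 9 [1001]: (0 OR ((0 IMPLIES 0) AND (1 OR 1))) -> 1
  row 10 [1010]: (1 OR ((1 IMPLIES 1) AND (0 OR 1))) -> 1
  row 11 [1011]: (1 OR ((1 IMPLIES 1) AND (1 OR 1))) -> 1
  row 12 [1100]: (0 OR ((0 IMPLIES 0) AND (0 OR 1))) -> 1
  row 13 [1101]: (0 OR ((0 IMPLIES 0) AND (1 OR 1))) -> 1
  row 14 [1110]: (1 OR ((1 IMPLIES 1) AND (0 OR 1))) -> 1
  row 15 [1111]: (1 OR ((1 IMPLIES 1) AND (1 OR 1))) -> 1
Full result column, 4 rows per line (P1,P2 fixed per line; P3,P4 runs 00..11 left to right):
  rows 0-3 [P1,P2=00]: 0111  = hex 7
  rows 4-7 [P1,P2=01]: 0111  = hex 7
  rows 8-11 [P1,P2=10]: 1111  = hex F
  rows 12-15 [P1,P2=11]: 1111  = hex F
Output column (row 0 .. row 15) = 0111011111111111
Output column grouped in 4s = 0111 0111 1111 1111 = 0x77FF
Convert to decimal digit by digit (value = value*16 + digit):
  7 -> 7
  7*16 + 7 = 119
  119*16 + 15 (F) = 1919
  1919*16 + 15 (F) = 30719
Decimal = 30719

30719


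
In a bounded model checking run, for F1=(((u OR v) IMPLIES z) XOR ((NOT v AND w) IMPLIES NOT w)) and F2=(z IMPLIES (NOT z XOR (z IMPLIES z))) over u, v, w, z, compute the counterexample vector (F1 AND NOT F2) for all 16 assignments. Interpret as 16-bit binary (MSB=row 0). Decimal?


F1 = (((u OR v) IMPLIES z) XOR ((NOT v AND w) IMPLIES NOT w))
F2 = (z IMPLIES (NOT z XOR (z IMPLIES z)))
Counterexample to F1=>F2 is where F1=1 and F2=0.
Evaluate each row (bits = u,v,w,z, MSB first):
  row 0 [0000]: F1=0 F2=1 -> F1&~F2 -> 0
  row 1 [0001]: F1=0 F2=1 -> F1&~F2 -> 0
  row 2 [0010]: F1=1 F2=1 -> F1&~F2 -> 0
  row 3 [0011]: F1=1 F2=1 -> F1&~F2 -> 0
  row 4 [0100]: F1=1 F2=1 -> F1&~F2 -> 0
  row 5 [0101]: F1=0 F2=1 -> F1&~F2 -> 0
  row 6 [0110]: F1=1 F2=1 -> F1&~F2 -> 0
  row 7 [0111]: F1=0 F2=1 -> F1&~F2 -> 0
  row 8 [1000]: F1=1 F2=1 -> F1&~F2 -> 0
  row 9 [1001]: F1=0 F2=1 -> F1&~F2 -> 0
  row 10 [1010]: F1=0 F2=1 -> F1&~F2 -> 0
  row 11 [1011]: F1=1 F2=1 -> F1&~F2 -> 0
  row 12 [1100]: F1=1 F2=1 -> F1&~F2 -> 0
  row 13 [1101]: F1=0 F2=1 -> F1&~F2 -> 0
  row 14 [1110]: F1=1 F2=1 -> F1&~F2 -> 0
  row 15 [1111]: F1=0 F2=1 -> F1&~F2 -> 0
Full result column, 4 rows per line (u,v fixed per line; w,z runs 00..11 left to right):
  rows 0-3 [u,v=00]: 0000  = hex 0
  rows 4-7 [u,v=01]: 0000  = hex 0
  rows 8-11 [u,v=10]: 0000  = hex 0
  rows 12-15 [u,v=11]: 0000  = hex 0
Counterexample vector (row 0 .. row 15) = 0000000000000000
Output column grouped in 4s = 0000 0000 0000 0000 = 0x0000
Convert to decimal digit by digit (value = value*16 + digit):
  0 -> 0
  0*16 + 0 = 0
  0*16 + 0 = 0
  0*16 + 0 = 0
Decimal = 0

0


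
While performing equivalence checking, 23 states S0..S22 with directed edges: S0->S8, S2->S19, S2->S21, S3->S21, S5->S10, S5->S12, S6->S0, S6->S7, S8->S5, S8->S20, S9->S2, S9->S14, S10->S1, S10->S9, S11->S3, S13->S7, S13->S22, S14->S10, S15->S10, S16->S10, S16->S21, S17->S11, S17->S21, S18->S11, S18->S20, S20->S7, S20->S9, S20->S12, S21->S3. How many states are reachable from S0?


BFS from S0:
  layer 0: {S0}
  layer 1: {S8}
  layer 2: {S5, S20}
  layer 3: {S7, S9, S10, S12}
  layer 4: {S1, S2, S14}
  layer 5: {S19, S21}
  layer 6: {S3}
Reachable set: {S0, S1, S2, S3, S5, S7, S8, S9, S10, S12, S14, S19, S20, S21}
Count = 14

14


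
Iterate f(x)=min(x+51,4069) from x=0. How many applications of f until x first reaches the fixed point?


Step 1: x=0, cap=4069, increment=51
Step 2: x grows by 51 each step until capped at 4069; fixed point is x=4069
Step 3: iterations = ceil(4069/51) = 80

80


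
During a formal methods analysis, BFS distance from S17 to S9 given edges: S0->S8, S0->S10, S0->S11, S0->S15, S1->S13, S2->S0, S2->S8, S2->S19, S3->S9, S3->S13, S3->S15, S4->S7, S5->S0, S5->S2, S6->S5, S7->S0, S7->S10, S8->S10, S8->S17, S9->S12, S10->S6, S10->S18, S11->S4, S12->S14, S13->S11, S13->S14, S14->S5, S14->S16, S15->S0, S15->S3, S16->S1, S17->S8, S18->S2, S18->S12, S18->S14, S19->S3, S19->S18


BFS layer-by-layer from S17:
  dist 0: {S17}
  dist 1: {S8}
  dist 2: {S10}
  dist 3: {S6, S18}
  dist 4: {S2, S5, S12, S14}
  dist 5: {S0, S16, S19}
  dist 6: {S1, S3, S11, S15}
  dist 7: {S4, S9, S13}
  -> S9 reached at distance 7
Shortest path length = 7

7


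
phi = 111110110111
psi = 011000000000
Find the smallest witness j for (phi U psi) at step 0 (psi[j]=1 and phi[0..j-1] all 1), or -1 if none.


(phi U psi) at 0: need smallest j with psi[j]=1 and phi[i]=1 for all i in [0,j).
Scan from step 0:
  step 0: phi=1, psi=0 -> continue
  step 1: psi=1 and phi held for [0,1) -> witness found
Witness step = 1

1


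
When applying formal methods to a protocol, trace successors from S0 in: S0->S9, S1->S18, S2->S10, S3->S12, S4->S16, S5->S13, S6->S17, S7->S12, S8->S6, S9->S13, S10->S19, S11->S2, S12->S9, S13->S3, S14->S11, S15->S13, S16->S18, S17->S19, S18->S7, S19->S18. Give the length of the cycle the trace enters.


Trace from S0 until a state repeats:
  S0 -> S9 -> S13 -> S3 -> S12 -> S9
S9 first seen at step 1, revisited at step 5.
Cycle length = 5 - 1 = 4

4


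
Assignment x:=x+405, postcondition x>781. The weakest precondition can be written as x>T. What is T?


Formula: wp(x:=E, P) = P[E/x] (substitute E for x in postcondition)
Step 1: Postcondition: x>781
Step 2: Substitute x+405 for x: x+405>781
Step 3: Solve for x: x > 781-405 = 376

376


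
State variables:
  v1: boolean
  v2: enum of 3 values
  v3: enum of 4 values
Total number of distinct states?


State space = product of domain sizes of all variables.
Domain sizes:
  v1 (boolean): 2
  v2 (enum of 3 values): 3
  v3 (enum of 4 values): 4
Product = 2 * 3 * 4 = 24

24


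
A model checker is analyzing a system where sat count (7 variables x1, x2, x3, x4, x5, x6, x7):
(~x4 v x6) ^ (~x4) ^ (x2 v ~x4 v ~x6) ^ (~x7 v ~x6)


CNF with 4 clauses over 7 vars (128 assignments).
An assignment satisfies CNF iff every clause has >=1 true literal.
Check each row (bits = x1,x2,x3,x4,x5,x6,x7; clause T/F shown):
  row 0 [0000000]: clauses=TTTT -> 1
  row 1 [0000001]: clauses=TTTT -> 1
  row 2 [0000010]: clauses=TTTT -> 1
  row 3 [0000011]: clauses=TTTF -> 0
  row 4 [0000100]: clauses=TTTT -> 1
  (every remaining row is evaluated the same way; all 128 results are listed next)
Full result column, 8 rows per line (x1,x2,x3,x4 fixed per line; x5,x6,x7 runs 000..111 left to right):
  rows 0-7 [x1,x2,x3,x4=0000]: 11101110  (ones: 6)
  rows 8-15 [x1,x2,x3,x4=0001]: 00000000  (ones: 0)
  rows 16-23 [x1,x2,x3,x4=0010]: 11101110  (ones: 6)
  rows 24-31 [x1,x2,x3,x4=0011]: 00000000  (ones: 0)
  rows 32-39 [x1,x2,x3,x4=0100]: 11101110  (ones: 6)
  rows 40-47 [x1,x2,x3,x4=0101]: 00000000  (ones: 0)
  rows 48-55 [x1,x2,x3,x4=0110]: 11101110  (ones: 6)
  rows 56-63 [x1,x2,x3,x4=0111]: 00000000  (ones: 0)
  rows 64-71 [x1,x2,x3,x4=1000]: 11101110  (ones: 6)
  rows 72-79 [x1,x2,x3,x4=1001]: 00000000  (ones: 0)
  rows 80-87 [x1,x2,x3,x4=1010]: 11101110  (ones: 6)
  rows 88-95 [x1,x2,x3,x4=1011]: 00000000  (ones: 0)
  rows 96-103 [x1,x2,x3,x4=1100]: 11101110  (ones: 6)
  rows 104-111 [x1,x2,x3,x4=1101]: 00000000  (ones: 0)
  rows 112-119 [x1,x2,x3,x4=1110]: 11101110  (ones: 6)
  rows 120-127 [x1,x2,x3,x4=1111]: 00000000  (ones: 0)
Satisfying assignments = 6+0+6+0+6+0+6+0+6+0+6+0+6+0+6+0 = 48

48


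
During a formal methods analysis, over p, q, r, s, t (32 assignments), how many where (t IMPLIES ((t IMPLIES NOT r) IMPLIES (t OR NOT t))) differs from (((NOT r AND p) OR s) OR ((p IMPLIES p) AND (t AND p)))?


F1 = (t IMPLIES ((t IMPLIES NOT r) IMPLIES (t OR NOT t)))
F2 = (((NOT r AND p) OR s) OR ((p IMPLIES p) AND (t AND p)))
Evaluate both on each of 32 rows (bits = p,q,r,s,t):
  row 0 [00000]: F1=1 F2=0 (differ) -> 1
  row 1 [00001]: F1=1 F2=0 (differ) -> 1
  row 2 [00010]: F1=1 F2=1 -> 0
  row 3 [00011]: F1=1 F2=1 -> 0
  row 4 [00100]: F1=1 F2=0 (differ) -> 1
  row 5 [00101]: F1=1 F2=0 (differ) -> 1
  row 6 [00110]: F1=1 F2=1 -> 0
  row 7 [00111]: F1=1 F2=1 -> 0
  row 8 [01000]: F1=1 F2=0 (differ) -> 1
  row 9 [01001]: F1=1 F2=0 (differ) -> 1
  row 10 [01010]: F1=1 F2=1 -> 0
  row 11 [01011]: F1=1 F2=1 -> 0
  row 12 [01100]: F1=1 F2=0 (differ) -> 1
  row 13 [01101]: F1=1 F2=0 (differ) -> 1
  row 14 [01110]: F1=1 F2=1 -> 0
  row 15 [01111]: F1=1 F2=1 -> 0
  row 16 [10000]: F1=1 F2=1 -> 0
  row 17 [10001]: F1=1 F2=1 -> 0
  row 18 [10010]: F1=1 F2=1 -> 0
  row 19 [10011]: F1=1 F2=1 -> 0
  row 20 [10100]: F1=1 F2=0 (differ) -> 1
  row 21 [10101]: F1=1 F2=1 -> 0
  row 22 [10110]: F1=1 F2=1 -> 0
  row 23 [10111]: F1=1 F2=1 -> 0
  row 24 [11000]: F1=1 F2=1 -> 0
  row 25 [11001]: F1=1 F2=1 -> 0
  row 26 [11010]: F1=1 F2=1 -> 0
  row 27 [11011]: F1=1 F2=1 -> 0
  row 28 [11100]: F1=1 F2=0 (differ) -> 1
  row 29 [11101]: F1=1 F2=1 -> 0
  row 30 [11110]: F1=1 F2=1 -> 0
  row 31 [11111]: F1=1 F2=1 -> 0
Full result column, 8 rows per line (p,q fixed per line; r,s,t runs 000..111 left to right):
  rows 0-7 [p,q=00]: 11001100  (ones: 4)
  rows 8-15 [p,q=01]: 11001100  (ones: 4)
  rows 16-23 [p,q=10]: 00001000  (ones: 1)
  rows 24-31 [p,q=11]: 00001000  (ones: 1)
Disagreements = 4+4+1+1 = 10

10


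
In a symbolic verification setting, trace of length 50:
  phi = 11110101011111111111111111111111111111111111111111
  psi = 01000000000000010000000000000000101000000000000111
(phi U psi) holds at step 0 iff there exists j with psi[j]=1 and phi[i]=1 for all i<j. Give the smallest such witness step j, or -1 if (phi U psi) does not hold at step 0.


(phi U psi) at 0: need smallest j with psi[j]=1 and phi[i]=1 for all i in [0,j).
Scan from step 0:
  step 0: phi=1, psi=0 -> continue
  step 1: psi=1 and phi held for [0,1) -> witness found
Witness step = 1

1


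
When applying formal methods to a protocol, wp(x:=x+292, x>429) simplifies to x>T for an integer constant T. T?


Formula: wp(x:=E, P) = P[E/x] (substitute E for x in postcondition)
Step 1: Postcondition: x>429
Step 2: Substitute x+292 for x: x+292>429
Step 3: Solve for x: x > 429-292 = 137

137


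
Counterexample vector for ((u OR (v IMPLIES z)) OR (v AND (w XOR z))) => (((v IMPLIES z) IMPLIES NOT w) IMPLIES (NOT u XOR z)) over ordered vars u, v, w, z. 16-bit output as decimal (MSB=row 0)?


F1 = ((u OR (v IMPLIES z)) OR (v AND (w XOR z)))
F2 = (((v IMPLIES z) IMPLIES NOT w) IMPLIES (NOT u XOR z))
Counterexample to F1=>F2 is where F1=1 and F2=0.
Evaluate each row (bits = u,v,w,z, MSB first):
  row 0 [0000]: F1=1 F2=1 -> F1&~F2 -> 0
  row 1 [0001]: F1=1 F2=0 -> F1&~F2 -> 1
  row 2 [0010]: F1=1 F2=1 -> F1&~F2 -> 0
  row 3 [0011]: F1=1 F2=1 -> F1&~F2 -> 0
  row 4 [0100]: F1=0 F2=1 -> F1&~F2 -> 0
  row 5 [0101]: F1=1 F2=0 -> F1&~F2 -> 1
  row 6 [0110]: F1=1 F2=1 -> F1&~F2 -> 0
  row 7 [0111]: F1=1 F2=1 -> F1&~F2 -> 0
  row 8 [1000]: F1=1 F2=0 -> F1&~F2 -> 1
  row 9 [1001]: F1=1 F2=1 -> F1&~F2 -> 0
  row 10 [1010]: F1=1 F2=1 -> F1&~F2 -> 0
  row 11 [1011]: F1=1 F2=1 -> F1&~F2 -> 0
  row 12 [1100]: F1=1 F2=0 -> F1&~F2 -> 1
  row 13 [1101]: F1=1 F2=1 -> F1&~F2 -> 0
  row 14 [1110]: F1=1 F2=0 -> F1&~F2 -> 1
  row 15 [1111]: F1=1 F2=1 -> F1&~F2 -> 0
Full result column, 4 rows per line (u,v fixed per line; w,z runs 00..11 left to right):
  rows 0-3 [u,v=00]: 0100  = hex 4
  rows 4-7 [u,v=01]: 0100  = hex 4
  rows 8-11 [u,v=10]: 1000  = hex 8
  rows 12-15 [u,v=11]: 1010  = hex A
Counterexample vector (row 0 .. row 15) = 0100010010001010
Output column grouped in 4s = 0100 0100 1000 1010 = 0x448A
Convert to decimal digit by digit (value = value*16 + digit):
  4 -> 4
  4*16 + 4 = 68
  68*16 + 8 = 1096
  1096*16 + 10 (A) = 17546
Decimal = 17546

17546


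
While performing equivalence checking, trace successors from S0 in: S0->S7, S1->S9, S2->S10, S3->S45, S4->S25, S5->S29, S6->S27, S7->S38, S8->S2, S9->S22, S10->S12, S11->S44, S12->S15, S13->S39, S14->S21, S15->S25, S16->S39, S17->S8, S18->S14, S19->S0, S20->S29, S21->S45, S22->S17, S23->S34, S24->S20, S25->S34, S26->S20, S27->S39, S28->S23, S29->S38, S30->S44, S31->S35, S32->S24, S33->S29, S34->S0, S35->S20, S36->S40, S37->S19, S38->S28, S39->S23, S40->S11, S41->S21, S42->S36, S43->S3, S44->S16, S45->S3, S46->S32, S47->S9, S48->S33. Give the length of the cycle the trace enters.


Trace from S0 until a state repeats:
  S0 -> S7 -> S38 -> S28 -> S23 -> S34 -> S0
S0 first seen at step 0, revisited at step 6.
Cycle length = 6 - 0 = 6

6


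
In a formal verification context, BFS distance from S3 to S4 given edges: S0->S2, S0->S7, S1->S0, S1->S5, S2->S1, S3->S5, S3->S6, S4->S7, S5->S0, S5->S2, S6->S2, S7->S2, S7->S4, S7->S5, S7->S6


BFS layer-by-layer from S3:
  dist 0: {S3}
  dist 1: {S5, S6}
  dist 2: {S0, S2}
  dist 3: {S1, S7}
  dist 4: {S4}
  -> S4 reached at distance 4
Shortest path length = 4

4


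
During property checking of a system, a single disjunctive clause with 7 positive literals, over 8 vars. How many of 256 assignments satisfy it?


Step 1: Total=2^8=256
Step 2: Unsat when all 7 false: 2^1=2
Step 3: Sat=256-2=254

254


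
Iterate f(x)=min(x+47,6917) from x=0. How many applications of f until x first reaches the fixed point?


Step 1: x=0, cap=6917, increment=47
Step 2: x grows by 47 each step until capped at 6917; fixed point is x=6917
Step 3: iterations = ceil(6917/47) = 148

148


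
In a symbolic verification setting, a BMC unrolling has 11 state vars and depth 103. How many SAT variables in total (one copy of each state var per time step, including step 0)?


BMC unrolls to depth k, creating one copy of each state var for steps 0..k.
Step count = 103 + 1 = 104 (steps 0 through 103)
Vars per step = 11
Total = 11 * 104 = 1144

1144


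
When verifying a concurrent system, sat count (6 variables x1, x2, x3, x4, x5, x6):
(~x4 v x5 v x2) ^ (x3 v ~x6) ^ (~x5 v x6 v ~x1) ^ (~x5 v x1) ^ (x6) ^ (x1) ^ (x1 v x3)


CNF with 7 clauses over 6 vars (64 assignments).
An assignment satisfies CNF iff every clause has >=1 true literal.
Check each row (bits = x1,x2,x3,x4,x5,x6; clause T/F shown):
  row 0 [000000]: clauses=TTTTFFF -> 0
  row 1 [000001]: clauses=TFTTTFF -> 0
  row 2 [000010]: clauses=TTTFFFF -> 0
  row 3 [000011]: clauses=TFTFTFF -> 0
  row 4 [000100]: clauses=FTTTFFF -> 0
  (every remaining row is evaluated the same way; all 64 results are listed next)
Full result column, 8 rows per line (x1,x2,x3 fixed per line; x4,x5,x6 runs 000..111 left to right):
  rows 0-7 [x1,x2,x3=000]: 00000000  (ones: 0)
  rows 8-15 [x1,x2,x3=001]: 00000000  (ones: 0)
  rows 16-23 [x1,x2,x3=010]: 00000000  (ones: 0)
  rows 24-31 [x1,x2,x3=011]: 00000000  (ones: 0)
  rows 32-39 [x1,x2,x3=100]: 00000000  (ones: 0)
  rows 40-47 [x1,x2,x3=101]: 01010001  (ones: 3)
  rows 48-55 [x1,x2,x3=110]: 00000000  (ones: 0)
  rows 56-63 [x1,x2,x3=111]: 01010101  (ones: 4)
Satisfying assignments = 0+0+0+0+0+3+0+4 = 7

7


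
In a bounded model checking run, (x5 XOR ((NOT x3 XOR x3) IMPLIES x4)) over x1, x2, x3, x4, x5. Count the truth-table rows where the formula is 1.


Formula: (x5 XOR ((NOT x3 XOR x3) IMPLIES x4)) over 5 vars (32 rows)
Evaluate each row (x1, x2, x3, x4, x5 as bits, MSB first):
  row 0 [00000]: (0 XOR ((NOT 0 XOR 0) IMPLIES 0)) -> 0
  row 1 [00001]: (1 XOR ((NOT 0 XOR 0) IMPLIES 0)) -> 1
  row 2 [00010]: (0 XOR ((NOT 0 XOR 0) IMPLIES 1)) -> 1
  row 3 [00011]: (1 XOR ((NOT 0 XOR 0) IMPLIES 1)) -> 0
  row 4 [00100]: (0 XOR ((NOT 1 XOR 1) IMPLIES 0)) -> 0
  row 5 [00101]: (1 XOR ((NOT 1 XOR 1) IMPLIES 0)) -> 1
  row 6 [00110]: (0 XOR ((NOT 1 XOR 1) IMPLIES 1)) -> 1
  row 7 [00111]: (1 XOR ((NOT 1 XOR 1) IMPLIES 1)) -> 0
  row 8 [01000]: (0 XOR ((NOT 0 XOR 0) IMPLIES 0)) -> 0
  row 9 [01001]: (1 XOR ((NOT 0 XOR 0) IMPLIES 0)) -> 1
  row 10 [01010]: (0 XOR ((NOT 0 XOR 0) IMPLIES 1)) -> 1
  row 11 [01011]: (1 XOR ((NOT 0 XOR 0) IMPLIES 1)) -> 0
  row 12 [01100]: (0 XOR ((NOT 1 XOR 1) IMPLIES 0)) -> 0
  row 13 [01101]: (1 XOR ((NOT 1 XOR 1) IMPLIES 0)) -> 1
  row 14 [01110]: (0 XOR ((NOT 1 XOR 1) IMPLIES 1)) -> 1
  row 15 [01111]: (1 XOR ((NOT 1 XOR 1) IMPLIES 1)) -> 0
  row 16 [10000]: (0 XOR ((NOT 0 XOR 0) IMPLIES 0)) -> 0
  row 17 [10001]: (1 XOR ((NOT 0 XOR 0) IMPLIES 0)) -> 1
  row 18 [10010]: (0 XOR ((NOT 0 XOR 0) IMPLIES 1)) -> 1
  row 19 [10011]: (1 XOR ((NOT 0 XOR 0) IMPLIES 1)) -> 0
  row 20 [10100]: (0 XOR ((NOT 1 XOR 1) IMPLIES 0)) -> 0
  row 21 [10101]: (1 XOR ((NOT 1 XOR 1) IMPLIES 0)) -> 1
  row 22 [10110]: (0 XOR ((NOT 1 XOR 1) IMPLIES 1)) -> 1
  row 23 [10111]: (1 XOR ((NOT 1 XOR 1) IMPLIES 1)) -> 0
  row 24 [11000]: (0 XOR ((NOT 0 XOR 0) IMPLIES 0)) -> 0
  row 25 [11001]: (1 XOR ((NOT 0 XOR 0) IMPLIES 0)) -> 1
  row 26 [11010]: (0 XOR ((NOT 0 XOR 0) IMPLIES 1)) -> 1
  row 27 [11011]: (1 XOR ((NOT 0 XOR 0) IMPLIES 1)) -> 0
  row 28 [11100]: (0 XOR ((NOT 1 XOR 1) IMPLIES 0)) -> 0
  row 29 [11101]: (1 XOR ((NOT 1 XOR 1) IMPLIES 0)) -> 1
  row 30 [11110]: (0 XOR ((NOT 1 XOR 1) IMPLIES 1)) -> 1
  row 31 [11111]: (1 XOR ((NOT 1 XOR 1) IMPLIES 1)) -> 0
Full result column, 8 rows per line (x1,x2 fixed per line; x3,x4,x5 runs 000..111 left to right):
  rows 0-7 [x1,x2=00]: 01100110  (ones: 4)
  rows 8-15 [x1,x2=01]: 01100110  (ones: 4)
  rows 16-23 [x1,x2=10]: 01100110  (ones: 4)
  rows 24-31 [x1,x2=11]: 01100110  (ones: 4)
Count of 1-rows = 4+4+4+4 = 16

16


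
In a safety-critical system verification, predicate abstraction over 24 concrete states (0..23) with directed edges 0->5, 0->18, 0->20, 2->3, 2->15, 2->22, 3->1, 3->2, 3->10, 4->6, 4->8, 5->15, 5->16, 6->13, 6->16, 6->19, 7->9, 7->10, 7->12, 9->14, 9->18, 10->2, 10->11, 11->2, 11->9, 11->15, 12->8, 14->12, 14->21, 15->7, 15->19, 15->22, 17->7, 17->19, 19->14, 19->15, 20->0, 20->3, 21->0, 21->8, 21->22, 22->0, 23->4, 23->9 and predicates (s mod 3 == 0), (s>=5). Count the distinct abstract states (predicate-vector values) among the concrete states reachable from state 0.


BFS from 0:
Concrete reachable: {0, 1, 2, 3, 5, 7, 8, 9, 10, 11, 12, 14, 15, 16, 18, 19, 20, 21, 22}
Abstract via predicates (s mod 3 == 0), (s>=5):
  (0,0) <- {1, 2}
  (0,1) <- {5, 7, 8, 10, 11, 14, 16, 19, 20, 22}
  (1,0) <- {0, 3}
  (1,1) <- {9, 12, 15, 18, 21}
Distinct abstract states = 4

4


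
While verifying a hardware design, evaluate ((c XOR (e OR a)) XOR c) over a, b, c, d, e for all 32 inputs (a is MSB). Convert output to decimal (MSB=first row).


Formula: ((c XOR (e OR a)) XOR c) over a, b, c, d, e (32 rows)
Evaluate each row (bits = a,b,c,d,e, MSB first):
  row 0 [00000]: ((0 XOR (0 OR 0)) XOR 0) -> 0
  row 1 [00001]: ((0 XOR (1 OR 0)) XOR 0) -> 1
  row 2 [00010]: ((0 XOR (0 OR 0)) XOR 0) -> 0
  row 3 [00011]: ((0 XOR (1 OR 0)) XOR 0) -> 1
  row 4 [00100]: ((1 XOR (0 OR 0)) XOR 1) -> 0
  row 5 [00101]: ((1 XOR (1 OR 0)) XOR 1) -> 1
  row 6 [00110]: ((1 XOR (0 OR 0)) XOR 1) -> 0
  row 7 [00111]: ((1 XOR (1 OR 0)) XOR 1) -> 1
  row 8 [01000]: ((0 XOR (0 OR 0)) XOR 0) -> 0
  row 9 [01001]: ((0 XOR (1 OR 0)) XOR 0) -> 1
  row 10 [01010]: ((0 XOR (0 OR 0)) XOR 0) -> 0
  row 11 [01011]: ((0 XOR (1 OR 0)) XOR 0) -> 1
  row 12 [01100]: ((1 XOR (0 OR 0)) XOR 1) -> 0
  row 13 [01101]: ((1 XOR (1 OR 0)) XOR 1) -> 1
  row 14 [01110]: ((1 XOR (0 OR 0)) XOR 1) -> 0
  row 15 [01111]: ((1 XOR (1 OR 0)) XOR 1) -> 1
  row 16 [10000]: ((0 XOR (0 OR 1)) XOR 0) -> 1
  row 17 [10001]: ((0 XOR (1 OR 1)) XOR 0) -> 1
  row 18 [10010]: ((0 XOR (0 OR 1)) XOR 0) -> 1
  row 19 [10011]: ((0 XOR (1 OR 1)) XOR 0) -> 1
  row 20 [10100]: ((1 XOR (0 OR 1)) XOR 1) -> 1
  row 21 [10101]: ((1 XOR (1 OR 1)) XOR 1) -> 1
  row 22 [10110]: ((1 XOR (0 OR 1)) XOR 1) -> 1
  row 23 [10111]: ((1 XOR (1 OR 1)) XOR 1) -> 1
  row 24 [11000]: ((0 XOR (0 OR 1)) XOR 0) -> 1
  row 25 [11001]: ((0 XOR (1 OR 1)) XOR 0) -> 1
  row 26 [11010]: ((0 XOR (0 OR 1)) XOR 0) -> 1
  row 27 [11011]: ((0 XOR (1 OR 1)) XOR 0) -> 1
  row 28 [11100]: ((1 XOR (0 OR 1)) XOR 1) -> 1
  row 29 [11101]: ((1 XOR (1 OR 1)) XOR 1) -> 1
  row 30 [11110]: ((1 XOR (0 OR 1)) XOR 1) -> 1
  row 31 [11111]: ((1 XOR (1 OR 1)) XOR 1) -> 1
Full result column, 4 rows per line (a,b,c fixed per line; d,e runs 00..11 left to right):
  rows 0-3 [a,b,c=000]: 0101  = hex 5
  rows 4-7 [a,b,c=001]: 0101  = hex 5
  rows 8-11 [a,b,c=010]: 0101  = hex 5
  rows 12-15 [a,b,c=011]: 0101  = hex 5
  rows 16-19 [a,b,c=100]: 1111  = hex F
  rows 20-23 [a,b,c=101]: 1111  = hex F
  rows 24-27 [a,b,c=110]: 1111  = hex F
  rows 28-31 [a,b,c=111]: 1111  = hex F
Output column (row 0 .. row 31) = 01010101010101011111111111111111
Output column grouped in 4s = 0101 0101 0101 0101 1111 1111 1111 1111 = 0x5555FFFF
Convert to decimal digit by digit (value = value*16 + digit):
  5 -> 5
  5*16 + 5 = 85
  85*16 + 5 = 1365
  1365*16 + 5 = 21845
  21845*16 + 15 (F) = 349535
  349535*16 + 15 (F) = 5592575
  5592575*16 + 15 (F) = 89481215
  89481215*16 + 15 (F) = 1431699455
Decimal = 1431699455

1431699455


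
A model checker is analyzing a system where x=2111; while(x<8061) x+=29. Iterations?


Step 1: x goes from 2111 toward 8061 by 29; the body runs while x<8061, so iterations = ceil((bound-start)/step)
Step 2: Distance=5950
Step 3: ceil(5950/29)=206

206


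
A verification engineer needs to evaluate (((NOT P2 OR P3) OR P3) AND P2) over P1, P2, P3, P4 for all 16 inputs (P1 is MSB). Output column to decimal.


Formula: (((NOT P2 OR P3) OR P3) AND P2) over P1, P2, P3, P4 (16 rows)
Evaluate each row (bits = P1,P2,P3,P4, MSB first):
  row 0 [0000]: (((NOT 0 OR 0) OR 0) AND 0) -> 0
  row 1 [0001]: (((NOT 0 OR 0) OR 0) AND 0) -> 0
  row 2 [0010]: (((NOT 0 OR 1) OR 1) AND 0) -> 0
  row 3 [0011]: (((NOT 0 OR 1) OR 1) AND 0) -> 0
  row 4 [0100]: (((NOT 1 OR 0) OR 0) AND 1) -> 0
  row 5 [0101]: (((NOT 1 OR 0) OR 0) AND 1) -> 0
  row 6 [0110]: (((NOT 1 OR 1) OR 1) AND 1) -> 1
  row 7 [0111]: (((NOT 1 OR 1) OR 1) AND 1) -> 1
  row 8 [1000]: (((NOT 0 OR 0) OR 0) AND 0) -> 0
  row 9 [1001]: (((NOT 0 OR 0) OR 0) AND 0) -> 0
  row 10 [1010]: (((NOT 0 OR 1) OR 1) AND 0) -> 0
  row 11 [1011]: (((NOT 0 OR 1) OR 1) AND 0) -> 0
  row 12 [1100]: (((NOT 1 OR 0) OR 0) AND 1) -> 0
  row 13 [1101]: (((NOT 1 OR 0) OR 0) AND 1) -> 0
  row 14 [1110]: (((NOT 1 OR 1) OR 1) AND 1) -> 1
  row 15 [1111]: (((NOT 1 OR 1) OR 1) AND 1) -> 1
Full result column, 4 rows per line (P1,P2 fixed per line; P3,P4 runs 00..11 left to right):
  rows 0-3 [P1,P2=00]: 0000  = hex 0
  rows 4-7 [P1,P2=01]: 0011  = hex 3
  rows 8-11 [P1,P2=10]: 0000  = hex 0
  rows 12-15 [P1,P2=11]: 0011  = hex 3
Output column (row 0 .. row 15) = 0000001100000011
Output column grouped in 4s = 0000 0011 0000 0011 = 0x0303
Convert to decimal digit by digit (value = value*16 + digit):
  0 -> 0
  0*16 + 3 = 3
  3*16 + 0 = 48
  48*16 + 3 = 771
Decimal = 771

771


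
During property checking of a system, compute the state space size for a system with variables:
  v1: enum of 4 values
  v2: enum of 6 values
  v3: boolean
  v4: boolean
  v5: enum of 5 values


State space = product of domain sizes of all variables.
Domain sizes:
  v1 (enum of 4 values): 4
  v2 (enum of 6 values): 6
  v3 (boolean): 2
  v4 (boolean): 2
  v5 (enum of 5 values): 5
Product = 4 * 6 * 2 * 2 * 5 = 480

480


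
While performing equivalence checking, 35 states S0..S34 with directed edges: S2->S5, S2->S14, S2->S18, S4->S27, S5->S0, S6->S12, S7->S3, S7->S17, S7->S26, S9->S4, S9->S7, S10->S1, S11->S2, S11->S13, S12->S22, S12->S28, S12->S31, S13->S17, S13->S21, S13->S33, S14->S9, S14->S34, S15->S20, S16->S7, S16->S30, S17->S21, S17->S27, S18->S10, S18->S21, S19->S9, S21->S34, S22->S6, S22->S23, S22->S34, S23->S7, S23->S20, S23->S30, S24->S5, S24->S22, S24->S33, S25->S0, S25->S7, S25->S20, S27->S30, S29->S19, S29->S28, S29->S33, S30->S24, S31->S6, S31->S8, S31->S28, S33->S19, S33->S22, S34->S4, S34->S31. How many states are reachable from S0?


BFS from S0:
  layer 0: {S0}
Reachable set: {S0}
Count = 1

1
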